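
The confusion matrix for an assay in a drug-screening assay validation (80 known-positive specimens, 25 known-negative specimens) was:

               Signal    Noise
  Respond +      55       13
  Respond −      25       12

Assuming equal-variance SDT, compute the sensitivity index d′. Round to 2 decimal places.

d′ = 0.44

H = 55/80 = 0.6875
FA = 13/25 = 0.5200
z(0.6875) = 0.489, z(0.5200) = 0.050
d' = z(H) − z(FA) = 0.489 − 0.050 = 0.439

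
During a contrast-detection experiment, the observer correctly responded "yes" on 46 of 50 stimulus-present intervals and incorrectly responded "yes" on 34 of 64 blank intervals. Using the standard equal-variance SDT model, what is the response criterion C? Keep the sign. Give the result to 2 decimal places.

C = -0.74

H = 46/50 = 0.9200
FA = 34/64 = 0.5312
z(H) = 1.4051
z(FA) = 0.0783
c = −½·[z(H) + z(FA)] = −0.5 × (1.4051 + 0.0783) = -0.7417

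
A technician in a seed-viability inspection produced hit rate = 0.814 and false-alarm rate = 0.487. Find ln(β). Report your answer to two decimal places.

z(H) = 0.893
z(FA) = -0.033
ln β = −½·[z(H)² − z(FA)²] = −0.5 × (0.797 − 0.001) = -0.398

ln β = -0.40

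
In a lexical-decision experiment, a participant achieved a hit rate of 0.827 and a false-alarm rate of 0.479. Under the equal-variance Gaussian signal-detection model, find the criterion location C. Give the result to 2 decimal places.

C = -0.44

z(H) = 0.942
z(FA) = -0.053
c = −½·[z(H) + z(FA)] = −0.5 × (0.942 + (-0.053)) = -0.4445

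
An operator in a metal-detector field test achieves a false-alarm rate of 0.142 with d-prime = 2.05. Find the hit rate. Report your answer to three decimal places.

hit rate = 0.836

z(false-alarm rate) = z(0.142) = -1.0714
z(H) = z(FA) + d' = -1.0714 + 2.05 = 0.9786
hit rate = Φ(0.9786) = 0.8361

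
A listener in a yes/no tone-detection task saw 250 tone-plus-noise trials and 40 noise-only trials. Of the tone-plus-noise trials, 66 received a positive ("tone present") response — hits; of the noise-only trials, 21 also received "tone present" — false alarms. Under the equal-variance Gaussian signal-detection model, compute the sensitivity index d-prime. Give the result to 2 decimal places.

H = 66/250 = 0.2640
FA = 21/40 = 0.5250
z(H) = z(0.2640) = -0.6311
z(FA) = z(0.5250) = 0.0627
d' = z(H) − z(FA) = -0.6311 − 0.0627 = -0.6938

d-prime = -0.69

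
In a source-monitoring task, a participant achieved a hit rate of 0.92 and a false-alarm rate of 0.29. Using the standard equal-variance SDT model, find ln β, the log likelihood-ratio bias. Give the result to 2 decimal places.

ln β = -0.83

z(H) = z(0.92) = 1.405
z(FA) = z(0.29) = -0.553
ln β = −½·[z(H)² − z(FA)²] = −0.5 × (1.974 − 0.306) = -0.834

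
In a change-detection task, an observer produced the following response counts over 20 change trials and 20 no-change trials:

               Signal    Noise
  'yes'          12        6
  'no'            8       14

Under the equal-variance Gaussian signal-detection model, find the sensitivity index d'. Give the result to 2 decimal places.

H = 12/20 = 0.6000
FA = 6/20 = 0.3000
Φ⁻¹(0.6000) = 0.2533, Φ⁻¹(0.3000) = -0.5244
d' = z(H) − z(FA) = 0.2533 − (-0.5244) = 0.7777

d' = 0.78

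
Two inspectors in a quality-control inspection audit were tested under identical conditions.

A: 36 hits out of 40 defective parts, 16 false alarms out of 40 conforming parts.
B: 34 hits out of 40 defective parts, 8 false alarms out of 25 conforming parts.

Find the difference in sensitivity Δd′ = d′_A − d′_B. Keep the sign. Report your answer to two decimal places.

A: z(0.9000) = 1.282, z(0.4000) = -0.253, d' = 1.535
B: z(0.8500) = 1.036, z(0.3200) = -0.468, d' = 1.504
Δd' = d'_A − d'_B = 1.535 − 1.504 = 0.031
A has the higher sensitivity.

Δd′ = 0.03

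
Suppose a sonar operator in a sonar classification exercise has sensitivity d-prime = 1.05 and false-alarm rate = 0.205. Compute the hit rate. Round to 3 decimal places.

hit rate = 0.589

z(false-alarm rate) = z(0.205) = -0.8239
z(H) = z(FA) + d' = -0.8239 + 1.05 = 0.2261
hit rate = Φ(0.2261) = 0.5894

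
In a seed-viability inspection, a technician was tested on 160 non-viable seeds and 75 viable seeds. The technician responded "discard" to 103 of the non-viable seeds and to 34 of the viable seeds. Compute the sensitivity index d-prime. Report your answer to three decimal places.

d-prime = 0.486

H = 103/160 = 0.6438
FA = 34/75 = 0.4533
z(0.6438) = 0.3686, z(0.4533) = -0.1173
d' = z(H) − z(FA) = 0.3686 − (-0.1173) = 0.4859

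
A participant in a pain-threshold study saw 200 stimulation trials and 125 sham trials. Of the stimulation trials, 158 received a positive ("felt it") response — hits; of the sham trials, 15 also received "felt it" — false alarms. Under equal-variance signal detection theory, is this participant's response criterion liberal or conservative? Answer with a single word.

conservative

z(H) = 0.806, z(FA) = -1.175
c = −½·(z(H) + z(FA)) = 0.1845
c > 0 → conservative criterion (biased toward responding “no”).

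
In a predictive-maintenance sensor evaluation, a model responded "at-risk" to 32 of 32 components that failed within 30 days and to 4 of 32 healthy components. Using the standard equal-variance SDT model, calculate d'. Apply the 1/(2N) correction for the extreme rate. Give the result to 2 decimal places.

d' = 3.30

The hit rate is 32/32 = 1, so apply the 1/(2N) correction: H → 1 − 1/(2·32) = 0.98438.
z(H) = z(0.98438) = 2.154
z(FA) = z(0.12500) = -1.150
d' = 2.154 − (-1.150) = 3.304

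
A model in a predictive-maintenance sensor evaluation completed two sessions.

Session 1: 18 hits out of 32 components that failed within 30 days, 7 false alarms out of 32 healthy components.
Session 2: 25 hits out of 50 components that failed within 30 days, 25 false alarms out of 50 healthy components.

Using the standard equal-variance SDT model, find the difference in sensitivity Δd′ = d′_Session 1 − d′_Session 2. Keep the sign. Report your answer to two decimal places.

Δd′ = 0.93

Session 1: z(0.5625) = 0.157, z(0.2188) = -0.776, d' = 0.933
Session 2: z(0.5000) = 0.000, z(0.5000) = 0.000, d' = 0.000
Δd' = d'_Session 1 − d'_Session 2 = 0.933 − 0.000 = 0.933
Session 1 has the higher sensitivity.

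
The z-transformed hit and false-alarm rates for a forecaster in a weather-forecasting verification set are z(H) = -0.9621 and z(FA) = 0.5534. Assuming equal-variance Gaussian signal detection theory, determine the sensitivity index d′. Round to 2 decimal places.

d' = z(H) − z(FA) = -0.9621 − 0.5534 = -1.5155

d′ = -1.52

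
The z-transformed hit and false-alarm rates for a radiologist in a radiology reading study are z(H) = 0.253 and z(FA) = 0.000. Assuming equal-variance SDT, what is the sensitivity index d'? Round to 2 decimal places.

d' = z(H) − z(FA) = 0.253 − 0.000 = 0.253

d' = 0.25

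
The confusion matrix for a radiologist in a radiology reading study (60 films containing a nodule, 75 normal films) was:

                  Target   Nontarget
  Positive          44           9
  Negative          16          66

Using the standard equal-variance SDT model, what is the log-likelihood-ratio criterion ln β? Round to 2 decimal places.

H = 44/60 = 0.7333
FA = 9/75 = 0.1200
z(H) = z(0.7333) = 0.623
z(FA) = z(0.1200) = -1.175
ln β = −½·[z(H)² − z(FA)²] = −0.5 × (0.388 − 1.381) = 0.4965

ln β = 0.50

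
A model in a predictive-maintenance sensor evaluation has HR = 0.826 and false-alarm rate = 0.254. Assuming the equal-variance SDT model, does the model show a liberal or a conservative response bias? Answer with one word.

z(H) = 0.938, z(FA) = -0.662
c = −½·(z(H) + z(FA)) = -0.138
c < 0 → liberal criterion (biased toward responding “yes”).

liberal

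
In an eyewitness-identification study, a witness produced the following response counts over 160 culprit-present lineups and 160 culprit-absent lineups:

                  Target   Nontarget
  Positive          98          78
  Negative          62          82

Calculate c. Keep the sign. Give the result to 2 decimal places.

H = 98/160 = 0.6125
FA = 78/160 = 0.4875
Φ⁻¹(H) = Φ⁻¹(0.6125) = 0.2858
Φ⁻¹(FA) = Φ⁻¹(0.4875) = -0.0313
c = −½·[z(H) + z(FA)] = −0.5 × (0.2858 + (-0.0313)) = -0.12725
c < 0: the witness has a liberal response bias.

c = -0.13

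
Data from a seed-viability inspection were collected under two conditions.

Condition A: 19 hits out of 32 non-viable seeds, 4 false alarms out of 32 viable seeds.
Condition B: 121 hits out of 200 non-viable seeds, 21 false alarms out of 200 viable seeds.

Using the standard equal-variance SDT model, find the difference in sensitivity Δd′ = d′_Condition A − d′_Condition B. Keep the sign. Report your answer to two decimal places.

Δd′ = -0.13

Condition A: z(0.5938) = 0.237, z(0.1250) = -1.150, d' = 1.387
Condition B: z(0.6050) = 0.266, z(0.1050) = -1.254, d' = 1.520
Δd' = d'_Condition A − d'_Condition B = 1.387 − 1.520 = -0.133
Condition B has the higher sensitivity.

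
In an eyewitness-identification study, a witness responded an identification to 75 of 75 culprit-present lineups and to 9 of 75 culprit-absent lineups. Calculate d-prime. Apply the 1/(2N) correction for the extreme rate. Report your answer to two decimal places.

d-prime = 3.65

The hit rate is 75/75 = 1, so apply the 1/(2N) correction: H → 1 − 1/(2·75) = 0.99333.
z(H) = z(0.99333) = 2.475
z(FA) = z(0.12000) = -1.175
d' = 2.475 − (-1.175) = 3.650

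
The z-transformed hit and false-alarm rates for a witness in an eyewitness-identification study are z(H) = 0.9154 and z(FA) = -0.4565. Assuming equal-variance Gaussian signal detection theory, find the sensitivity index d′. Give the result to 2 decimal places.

d′ = 1.37

d' = z(H) − z(FA) = 0.9154 − (-0.4565) = 1.3719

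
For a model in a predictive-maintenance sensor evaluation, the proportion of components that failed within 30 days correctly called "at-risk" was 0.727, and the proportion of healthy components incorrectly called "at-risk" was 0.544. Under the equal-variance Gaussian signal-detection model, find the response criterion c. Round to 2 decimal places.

c = -0.36

Φ⁻¹(H) = Φ⁻¹(0.727) = 0.604
Φ⁻¹(FA) = Φ⁻¹(0.544) = 0.111
c = −½·[z(H) + z(FA)] = −0.5 × (0.604 + 0.111) = -0.3575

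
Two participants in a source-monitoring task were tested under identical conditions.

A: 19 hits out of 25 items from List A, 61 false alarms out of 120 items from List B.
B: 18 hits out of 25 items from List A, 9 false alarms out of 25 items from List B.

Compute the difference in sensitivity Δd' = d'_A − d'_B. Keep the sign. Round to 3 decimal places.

A: z(0.7600) = 0.7063, z(0.5083) = 0.0208, d' = 0.6855
B: z(0.7200) = 0.5828, z(0.3600) = -0.3585, d' = 0.9413
Δd' = d'_A − d'_B = 0.6855 − 0.9413 = -0.2558
B has the higher sensitivity.

Δd' = -0.256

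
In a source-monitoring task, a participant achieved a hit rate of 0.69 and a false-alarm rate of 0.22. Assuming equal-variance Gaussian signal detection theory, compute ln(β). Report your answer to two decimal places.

ln β = 0.18

Φ⁻¹(H) = Φ⁻¹(0.69) = 0.496
Φ⁻¹(FA) = Φ⁻¹(0.22) = -0.772
ln β = −½·[z(H)² − z(FA)²] = −0.5 × (0.246 − 0.596) = 0.175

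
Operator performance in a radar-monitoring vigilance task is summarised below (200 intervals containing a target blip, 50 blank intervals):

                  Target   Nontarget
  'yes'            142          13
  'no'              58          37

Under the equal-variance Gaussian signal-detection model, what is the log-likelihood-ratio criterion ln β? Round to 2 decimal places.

H = 142/200 = 0.7100
FA = 13/50 = 0.2600
z(H) = z(0.7100) = 0.553
z(FA) = z(0.2600) = -0.643
ln β = −½·[z(H)² − z(FA)²] = −0.5 × (0.306 − 0.413) = 0.0535

ln β = 0.05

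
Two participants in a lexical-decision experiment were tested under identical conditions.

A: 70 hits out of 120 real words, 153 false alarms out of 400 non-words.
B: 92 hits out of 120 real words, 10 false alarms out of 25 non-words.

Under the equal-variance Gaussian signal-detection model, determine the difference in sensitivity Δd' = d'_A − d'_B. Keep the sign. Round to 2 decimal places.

A: z(0.5833) = 0.210, z(0.3825) = -0.299, d' = 0.509
B: z(0.7667) = 0.728, z(0.4000) = -0.253, d' = 0.981
Δd' = d'_A − d'_B = 0.509 − 0.981 = -0.472
B has the higher sensitivity.

Δd' = -0.47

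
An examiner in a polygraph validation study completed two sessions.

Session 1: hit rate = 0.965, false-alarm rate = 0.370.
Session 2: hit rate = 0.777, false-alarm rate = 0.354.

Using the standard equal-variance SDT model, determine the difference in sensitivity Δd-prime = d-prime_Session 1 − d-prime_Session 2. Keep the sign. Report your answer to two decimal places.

Δd-prime = 1.01

Session 1: z(0.965) = 1.812, z(0.370) = -0.332, d' = 2.144
Session 2: z(0.777) = 0.762, z(0.354) = -0.375, d' = 1.137
Δd' = d'_Session 1 − d'_Session 2 = 2.144 − 1.137 = 1.007
Session 1 has the higher sensitivity.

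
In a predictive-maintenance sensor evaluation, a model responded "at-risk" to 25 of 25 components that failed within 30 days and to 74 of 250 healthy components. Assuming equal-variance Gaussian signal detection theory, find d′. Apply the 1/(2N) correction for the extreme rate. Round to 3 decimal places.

d′ = 2.590

The hit rate is 25/25 = 1, so apply the 1/(2N) correction: H → 1 − 1/(2·25) = 0.98000.
z(H) = z(0.98000) = 2.0537
z(FA) = z(0.29600) = -0.5359
d' = 2.0537 − (-0.5359) = 2.5896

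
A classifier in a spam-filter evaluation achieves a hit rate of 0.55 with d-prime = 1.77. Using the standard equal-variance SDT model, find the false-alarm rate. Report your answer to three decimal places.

z(hit rate) = z(0.55) = 0.1257
z(FA) = z(H) − d' = 0.1257 − 1.77 = -1.6443
false-alarm rate = Φ(-1.6443) = 0.0501

false-alarm rate = 0.050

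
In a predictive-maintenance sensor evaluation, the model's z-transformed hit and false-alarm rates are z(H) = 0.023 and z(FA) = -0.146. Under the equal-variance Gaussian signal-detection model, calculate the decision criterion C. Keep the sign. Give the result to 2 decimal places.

C = 0.06

c = −½·[z(H) + z(FA)] = −½·(0.023 + (-0.146)) = 0.0615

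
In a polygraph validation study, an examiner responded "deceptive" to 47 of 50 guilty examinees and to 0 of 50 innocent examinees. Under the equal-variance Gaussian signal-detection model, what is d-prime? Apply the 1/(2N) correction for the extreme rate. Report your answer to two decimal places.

d-prime = 3.88

The false-alarm rate is 0/50 = 0, so apply the 1/(2N) correction: FA → 1/(2·50) = 0.01000.
z(H) = z(0.94000) = 1.555
z(FA) = z(0.01000) = -2.326
d' = 1.555 − (-2.326) = 3.881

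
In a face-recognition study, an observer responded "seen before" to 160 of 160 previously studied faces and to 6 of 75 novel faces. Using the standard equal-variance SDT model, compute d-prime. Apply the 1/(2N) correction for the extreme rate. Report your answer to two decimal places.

The hit rate is 160/160 = 1, so apply the 1/(2N) correction: H → 1 − 1/(2·160) = 0.99687.
z(H) = z(0.99687) = 2.734
z(FA) = z(0.08000) = -1.405
d' = 2.734 − (-1.405) = 4.139

d-prime = 4.14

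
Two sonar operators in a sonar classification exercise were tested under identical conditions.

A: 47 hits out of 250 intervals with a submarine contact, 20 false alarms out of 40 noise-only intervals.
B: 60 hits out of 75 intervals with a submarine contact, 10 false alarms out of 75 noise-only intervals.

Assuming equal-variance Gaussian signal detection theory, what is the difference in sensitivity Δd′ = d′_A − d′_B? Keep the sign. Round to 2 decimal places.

A: z(0.1880) = -0.885, z(0.5000) = 0.000, d' = -0.885
B: z(0.8000) = 0.842, z(0.1333) = -1.111, d' = 1.953
Δd' = d'_A − d'_B = -0.885 − 1.953 = -2.838
B has the higher sensitivity.

Δd′ = -2.84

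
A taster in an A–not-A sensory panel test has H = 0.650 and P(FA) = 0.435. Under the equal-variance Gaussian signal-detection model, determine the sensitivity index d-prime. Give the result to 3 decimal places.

d-prime = 0.549

z(H) = z(0.650) = 0.3853
z(FA) = z(0.435) = -0.1637
d' = z(H) − z(FA) = 0.3853 − (-0.1637) = 0.5490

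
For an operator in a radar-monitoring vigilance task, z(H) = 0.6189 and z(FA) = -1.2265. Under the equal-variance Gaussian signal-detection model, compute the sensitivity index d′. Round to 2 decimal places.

d' = z(H) − z(FA) = 0.6189 − (-1.2265) = 1.8454

d′ = 1.85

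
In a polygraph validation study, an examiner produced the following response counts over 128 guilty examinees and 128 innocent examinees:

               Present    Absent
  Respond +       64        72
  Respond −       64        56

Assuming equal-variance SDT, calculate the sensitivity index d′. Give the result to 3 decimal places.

d′ = -0.157

H = 64/128 = 0.5000
FA = 72/128 = 0.5625
z(H) = z(0.5000) = 0.0000
z(FA) = z(0.5625) = 0.1573
d' = z(H) − z(FA) = 0.0000 − 0.1573 = -0.1573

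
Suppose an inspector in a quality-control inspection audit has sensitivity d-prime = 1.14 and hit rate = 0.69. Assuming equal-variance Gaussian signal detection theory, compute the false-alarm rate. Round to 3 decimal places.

false-alarm rate = 0.260

z(hit rate) = z(0.69) = 0.4959
z(FA) = z(H) − d' = 0.4959 − 1.14 = -0.6441
false-alarm rate = Φ(-0.6441) = 0.2598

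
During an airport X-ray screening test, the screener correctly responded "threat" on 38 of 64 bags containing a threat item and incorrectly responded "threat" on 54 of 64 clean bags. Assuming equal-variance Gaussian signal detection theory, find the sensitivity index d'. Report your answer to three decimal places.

d' = -0.773

H = 38/64 = 0.5938
FA = 54/64 = 0.8438
z(H) = 0.2373
z(FA) = 1.0102
d' = z(H) − z(FA) = 0.2373 − 1.0102 = -0.7729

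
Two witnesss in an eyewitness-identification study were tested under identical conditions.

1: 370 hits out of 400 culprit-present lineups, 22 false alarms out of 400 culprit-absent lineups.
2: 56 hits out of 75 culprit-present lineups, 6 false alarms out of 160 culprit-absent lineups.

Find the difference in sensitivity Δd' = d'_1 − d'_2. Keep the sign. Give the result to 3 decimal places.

1: z(0.9250) = 1.4395, z(0.0550) = -1.5982, d' = 3.0377
2: z(0.7467) = 0.6641, z(0.0375) = -1.7805, d' = 2.4446
Δd' = d'_1 − d'_2 = 3.0377 − 2.4446 = 0.5931
1 has the higher sensitivity.

Δd' = 0.593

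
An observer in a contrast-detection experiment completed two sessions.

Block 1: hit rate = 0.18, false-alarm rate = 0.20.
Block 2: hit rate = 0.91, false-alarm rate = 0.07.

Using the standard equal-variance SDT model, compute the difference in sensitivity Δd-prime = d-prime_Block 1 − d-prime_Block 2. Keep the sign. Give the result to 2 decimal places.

Δd-prime = -2.89

Block 1: z(0.18) = -0.915, z(0.20) = -0.842, d' = -0.073
Block 2: z(0.91) = 1.341, z(0.07) = -1.476, d' = 2.817
Δd' = d'_Block 1 − d'_Block 2 = -0.073 − 2.817 = -2.890
Block 2 has the higher sensitivity.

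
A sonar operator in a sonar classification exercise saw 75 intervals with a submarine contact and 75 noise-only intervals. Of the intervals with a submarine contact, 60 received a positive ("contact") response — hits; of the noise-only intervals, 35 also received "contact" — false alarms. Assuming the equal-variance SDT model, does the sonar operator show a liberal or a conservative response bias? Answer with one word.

liberal

z(H) = 0.842, z(FA) = -0.084
c = −½·(z(H) + z(FA)) = -0.379
c < 0 → liberal criterion (biased toward responding “yes”).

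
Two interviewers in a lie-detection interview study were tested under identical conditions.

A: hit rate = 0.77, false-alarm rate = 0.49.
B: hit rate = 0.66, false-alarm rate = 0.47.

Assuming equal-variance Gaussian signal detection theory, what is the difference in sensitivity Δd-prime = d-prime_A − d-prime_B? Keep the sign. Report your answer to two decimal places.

Δd-prime = 0.28

A: z(0.77) = 0.739, z(0.49) = -0.025, d' = 0.764
B: z(0.66) = 0.412, z(0.47) = -0.075, d' = 0.487
Δd' = d'_A − d'_B = 0.764 − 0.487 = 0.277
A has the higher sensitivity.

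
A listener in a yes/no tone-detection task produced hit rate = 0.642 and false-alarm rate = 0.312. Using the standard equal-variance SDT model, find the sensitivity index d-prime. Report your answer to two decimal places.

d-prime = 0.85

z(0.642) = 0.3638, z(0.312) = -0.4902
d' = z(H) − z(FA) = 0.3638 − (-0.4902) = 0.8540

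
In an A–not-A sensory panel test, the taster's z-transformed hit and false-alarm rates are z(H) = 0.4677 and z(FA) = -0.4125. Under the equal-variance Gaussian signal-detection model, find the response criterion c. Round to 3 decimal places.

c = -0.028

c = −½·[z(H) + z(FA)] = −½·(0.4677 + (-0.4125)) = -0.0276
c < 0: the taster has a liberal response bias.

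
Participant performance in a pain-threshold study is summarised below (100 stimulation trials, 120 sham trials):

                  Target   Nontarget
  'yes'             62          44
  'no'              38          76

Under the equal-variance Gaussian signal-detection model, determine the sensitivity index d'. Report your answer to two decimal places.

H = 62/100 = 0.6200
FA = 44/120 = 0.3667
Φ⁻¹(0.6200) = 0.3055, Φ⁻¹(0.3667) = -0.3406
d' = z(H) − z(FA) = 0.3055 − (-0.3406) = 0.6461

d' = 0.65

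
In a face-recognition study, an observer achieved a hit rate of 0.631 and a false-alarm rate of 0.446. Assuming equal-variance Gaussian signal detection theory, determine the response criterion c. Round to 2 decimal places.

z(0.631) = 0.3345, z(0.446) = -0.1358
c = −½·[z(H) + z(FA)] = −0.5 × (0.3345 + (-0.1358)) = -0.09935

c = -0.10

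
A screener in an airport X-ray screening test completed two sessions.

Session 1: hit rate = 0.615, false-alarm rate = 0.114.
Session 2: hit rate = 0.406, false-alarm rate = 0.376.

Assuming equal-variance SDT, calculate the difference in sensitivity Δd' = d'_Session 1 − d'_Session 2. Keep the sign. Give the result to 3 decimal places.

Session 1: z(0.615) = 0.2924, z(0.114) = -1.2055, d' = 1.4979
Session 2: z(0.406) = -0.2378, z(0.376) = -0.3160, d' = 0.0782
Δd' = d'_Session 1 − d'_Session 2 = 1.4979 − 0.0782 = 1.4197
Session 1 has the higher sensitivity.

Δd' = 1.420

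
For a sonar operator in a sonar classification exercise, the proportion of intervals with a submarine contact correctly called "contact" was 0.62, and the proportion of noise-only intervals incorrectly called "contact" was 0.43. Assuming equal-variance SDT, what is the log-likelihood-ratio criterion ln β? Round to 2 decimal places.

z(H) = z(0.62) = 0.305
z(FA) = z(0.43) = -0.176
ln β = −½·[z(H)² − z(FA)²] = −0.5 × (0.093 − 0.031) = -0.031

ln β = -0.03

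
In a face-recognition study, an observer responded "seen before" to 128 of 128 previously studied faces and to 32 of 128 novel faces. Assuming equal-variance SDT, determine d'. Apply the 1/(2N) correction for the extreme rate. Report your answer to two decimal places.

The hit rate is 128/128 = 1, so apply the 1/(2N) correction: H → 1 − 1/(2·128) = 0.99609.
z(H) = z(0.99609) = 2.660
z(FA) = z(0.25000) = -0.674
d' = 2.660 − (-0.674) = 3.334

d' = 3.33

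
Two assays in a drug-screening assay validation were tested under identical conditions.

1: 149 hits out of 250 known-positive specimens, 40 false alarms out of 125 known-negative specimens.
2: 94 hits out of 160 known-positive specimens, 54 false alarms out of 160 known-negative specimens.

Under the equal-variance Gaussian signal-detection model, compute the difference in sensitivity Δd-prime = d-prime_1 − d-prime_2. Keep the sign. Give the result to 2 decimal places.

Δd-prime = 0.07

1: z(0.5960) = 0.243, z(0.3200) = -0.468, d' = 0.711
2: z(0.5875) = 0.221, z(0.3375) = -0.419, d' = 0.640
Δd' = d'_1 − d'_2 = 0.711 − 0.640 = 0.071
1 has the higher sensitivity.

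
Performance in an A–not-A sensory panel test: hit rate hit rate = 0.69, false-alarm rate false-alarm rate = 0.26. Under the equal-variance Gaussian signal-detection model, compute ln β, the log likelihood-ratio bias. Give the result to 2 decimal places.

ln β = 0.08

z(H) = z(0.69) = 0.496
z(FA) = z(0.26) = -0.643
ln β = −½·[z(H)² − z(FA)²] = −0.5 × (0.246 − 0.413) = 0.0835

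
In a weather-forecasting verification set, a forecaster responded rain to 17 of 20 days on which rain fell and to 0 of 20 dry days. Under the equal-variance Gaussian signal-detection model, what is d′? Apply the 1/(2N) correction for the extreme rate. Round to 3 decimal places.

d′ = 2.996

The false-alarm rate is 0/20 = 0, so apply the 1/(2N) correction: FA → 1/(2·20) = 0.02500.
z(H) = z(0.85000) = 1.0364
z(FA) = z(0.02500) = -1.9600
d' = 1.0364 − (-1.9600) = 2.9964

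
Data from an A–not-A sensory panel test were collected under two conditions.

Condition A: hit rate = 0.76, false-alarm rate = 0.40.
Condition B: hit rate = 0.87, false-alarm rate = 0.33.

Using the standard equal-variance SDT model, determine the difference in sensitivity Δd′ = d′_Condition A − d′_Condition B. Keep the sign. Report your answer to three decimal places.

Δd′ = -0.607

Condition A: z(0.76) = 0.7063, z(0.40) = -0.2533, d' = 0.9596
Condition B: z(0.87) = 1.1264, z(0.33) = -0.4399, d' = 1.5663
Δd' = d'_Condition A − d'_Condition B = 0.9596 − 1.5663 = -0.6067
Condition B has the higher sensitivity.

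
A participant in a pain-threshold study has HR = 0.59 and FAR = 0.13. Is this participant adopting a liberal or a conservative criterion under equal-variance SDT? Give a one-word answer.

z(H) = 0.228, z(FA) = -1.126
c = −½·(z(H) + z(FA)) = 0.449
c > 0 → conservative criterion (biased toward responding “no”).

conservative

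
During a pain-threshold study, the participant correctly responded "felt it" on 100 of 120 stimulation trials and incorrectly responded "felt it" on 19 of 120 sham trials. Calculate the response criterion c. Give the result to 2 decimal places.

H = 100/120 = 0.8333
FA = 19/120 = 0.1583
Φ⁻¹(H) = 0.967
Φ⁻¹(FA) = -1.001
c = −½·[z(H) + z(FA)] = −0.5 × (0.967 + (-1.001)) = 0.017
c > 0: the participant has a conservative response bias.

c = 0.02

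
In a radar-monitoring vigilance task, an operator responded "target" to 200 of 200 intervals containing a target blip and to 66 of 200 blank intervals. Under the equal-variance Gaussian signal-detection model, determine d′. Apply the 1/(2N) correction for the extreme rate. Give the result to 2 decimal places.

The hit rate is 200/200 = 1, so apply the 1/(2N) correction: H → 1 − 1/(2·200) = 0.99750.
z(H) = z(0.99750) = 2.807
z(FA) = z(0.33000) = -0.440
d' = 2.807 − (-0.440) = 3.247

d′ = 3.25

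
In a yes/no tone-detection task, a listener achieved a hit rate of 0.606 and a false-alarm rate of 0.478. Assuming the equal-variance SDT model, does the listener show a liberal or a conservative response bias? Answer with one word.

liberal

z(H) = 0.269, z(FA) = -0.055
c = −½·(z(H) + z(FA)) = -0.107
c < 0 → liberal criterion (biased toward responding “yes”).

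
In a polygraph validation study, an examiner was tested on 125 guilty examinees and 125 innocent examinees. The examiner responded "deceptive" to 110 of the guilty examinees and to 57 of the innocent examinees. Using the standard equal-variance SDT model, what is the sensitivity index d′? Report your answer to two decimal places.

d′ = 1.29

H = 110/125 = 0.8800
FA = 57/125 = 0.4560
z(0.8800) = 1.175, z(0.4560) = -0.111
d' = z(H) − z(FA) = 1.175 − (-0.111) = 1.286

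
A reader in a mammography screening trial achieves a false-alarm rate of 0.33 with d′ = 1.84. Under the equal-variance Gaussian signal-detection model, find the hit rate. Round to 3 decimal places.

z(false-alarm rate) = z(0.33) = -0.4399
z(H) = z(FA) + d' = -0.4399 + 1.84 = 1.4001
hit rate = Φ(1.4001) = 0.9193

hit rate = 0.919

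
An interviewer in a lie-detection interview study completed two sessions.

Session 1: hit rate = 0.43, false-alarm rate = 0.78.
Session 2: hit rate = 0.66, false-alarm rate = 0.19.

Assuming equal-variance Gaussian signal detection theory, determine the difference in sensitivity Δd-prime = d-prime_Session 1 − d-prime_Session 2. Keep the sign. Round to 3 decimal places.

Session 1: z(0.43) = -0.1764, z(0.78) = 0.7722, d' = -0.9486
Session 2: z(0.66) = 0.4125, z(0.19) = -0.8779, d' = 1.2904
Δd' = d'_Session 1 − d'_Session 2 = -0.9486 − 1.2904 = -2.2390
Session 2 has the higher sensitivity.

Δd-prime = -2.239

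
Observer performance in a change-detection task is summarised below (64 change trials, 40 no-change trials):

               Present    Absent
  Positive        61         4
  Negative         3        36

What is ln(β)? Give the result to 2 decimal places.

H = 61/64 = 0.9531
FA = 4/40 = 0.1000
Φ⁻¹(H) = 1.676
Φ⁻¹(FA) = -1.282
ln β = −½·[z(H)² − z(FA)²] = −0.5 × (2.809 − 1.644) = -0.5825

ln β = -0.58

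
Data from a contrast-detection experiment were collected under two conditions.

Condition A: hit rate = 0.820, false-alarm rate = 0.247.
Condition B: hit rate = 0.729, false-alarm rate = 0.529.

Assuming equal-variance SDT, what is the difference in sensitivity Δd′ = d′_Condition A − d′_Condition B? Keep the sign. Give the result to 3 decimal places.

Condition A: z(0.820) = 0.9154, z(0.247) = -0.6840, d' = 1.5994
Condition B: z(0.729) = 0.6098, z(0.529) = 0.0728, d' = 0.5370
Δd' = d'_Condition A − d'_Condition B = 1.5994 − 0.5370 = 1.0624
Condition A has the higher sensitivity.

Δd′ = 1.062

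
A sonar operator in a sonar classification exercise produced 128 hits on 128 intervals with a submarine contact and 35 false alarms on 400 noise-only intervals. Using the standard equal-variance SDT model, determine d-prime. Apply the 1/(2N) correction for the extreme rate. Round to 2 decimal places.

d-prime = 4.02

The hit rate is 128/128 = 1, so apply the 1/(2N) correction: H → 1 − 1/(2·128) = 0.99609.
z(H) = z(0.99609) = 2.660
z(FA) = z(0.08750) = -1.356
d' = 2.660 − (-1.356) = 4.016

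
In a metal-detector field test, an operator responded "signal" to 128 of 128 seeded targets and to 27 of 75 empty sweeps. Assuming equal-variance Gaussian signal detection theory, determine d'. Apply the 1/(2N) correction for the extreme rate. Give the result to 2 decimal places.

The hit rate is 128/128 = 1, so apply the 1/(2N) correction: H → 1 − 1/(2·128) = 0.99609.
z(H) = z(0.99609) = 2.660
z(FA) = z(0.36000) = -0.358
d' = 2.660 − (-0.358) = 3.018

d' = 3.02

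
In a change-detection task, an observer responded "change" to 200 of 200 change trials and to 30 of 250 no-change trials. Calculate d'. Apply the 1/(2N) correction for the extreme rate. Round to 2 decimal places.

d' = 3.98

The hit rate is 200/200 = 1, so apply the 1/(2N) correction: H → 1 − 1/(2·200) = 0.99750.
z(H) = z(0.99750) = 2.807
z(FA) = z(0.12000) = -1.175
d' = 2.807 − (-1.175) = 3.982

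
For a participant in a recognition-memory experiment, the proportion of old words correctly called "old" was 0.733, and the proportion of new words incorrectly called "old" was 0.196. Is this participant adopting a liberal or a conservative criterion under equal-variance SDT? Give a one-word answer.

z(H) = 0.622, z(FA) = -0.856
c = −½·(z(H) + z(FA)) = 0.117
c > 0 → conservative criterion (biased toward responding “no”).

conservative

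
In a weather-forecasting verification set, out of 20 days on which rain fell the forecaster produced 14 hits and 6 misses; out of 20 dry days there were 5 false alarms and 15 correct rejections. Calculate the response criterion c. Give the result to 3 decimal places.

H = 14/20 = 0.7000
FA = 5/20 = 0.2500
z(H) = z(0.7000) = 0.5244
z(FA) = z(0.2500) = -0.6745
c = −½·[z(H) + z(FA)] = −0.5 × (0.5244 + (-0.6745)) = 0.07505
c > 0: the forecaster has a conservative response bias.

c = 0.075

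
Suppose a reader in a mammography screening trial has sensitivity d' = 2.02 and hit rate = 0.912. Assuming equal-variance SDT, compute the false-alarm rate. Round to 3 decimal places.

z(hit rate) = z(0.912) = 1.3532
z(FA) = z(H) − d' = 1.3532 − 2.02 = -0.6668
false-alarm rate = Φ(-0.6668) = 0.2524

false-alarm rate = 0.252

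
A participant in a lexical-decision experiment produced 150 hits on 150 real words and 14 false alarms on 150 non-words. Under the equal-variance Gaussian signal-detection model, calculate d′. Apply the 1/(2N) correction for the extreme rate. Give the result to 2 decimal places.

d′ = 4.03

The hit rate is 150/150 = 1, so apply the 1/(2N) correction: H → 1 − 1/(2·150) = 0.99667.
z(H) = z(0.99667) = 2.713
z(FA) = z(0.09333) = -1.321
d' = 2.713 − (-1.321) = 4.034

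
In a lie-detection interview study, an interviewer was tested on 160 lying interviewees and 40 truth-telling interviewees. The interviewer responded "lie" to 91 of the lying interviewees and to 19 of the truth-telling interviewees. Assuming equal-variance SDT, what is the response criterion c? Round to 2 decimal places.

c = -0.06

H = 91/160 = 0.5687
FA = 19/40 = 0.4750
z(H) = z(0.5687) = 0.1731
z(FA) = z(0.4750) = -0.0627
c = −½·[z(H) + z(FA)] = −0.5 × (0.1731 + (-0.0627)) = -0.0552
c < 0: the interviewer has a liberal response bias.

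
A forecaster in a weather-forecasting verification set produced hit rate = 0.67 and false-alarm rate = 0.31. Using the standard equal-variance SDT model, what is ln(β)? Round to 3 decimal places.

Φ⁻¹(H) = 0.4399
Φ⁻¹(FA) = -0.4959
ln β = −½·[z(H)² − z(FA)²] = −0.5 × (0.1935 − 0.2459) = 0.0262

ln β = 0.026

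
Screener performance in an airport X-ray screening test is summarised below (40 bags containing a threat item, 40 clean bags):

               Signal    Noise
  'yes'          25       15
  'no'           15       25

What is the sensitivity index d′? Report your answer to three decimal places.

H = 25/40 = 0.6250
FA = 15/40 = 0.3750
z(H) = 0.3186
z(FA) = -0.3186
d' = z(H) − z(FA) = 0.3186 − (-0.3186) = 0.6372

d′ = 0.637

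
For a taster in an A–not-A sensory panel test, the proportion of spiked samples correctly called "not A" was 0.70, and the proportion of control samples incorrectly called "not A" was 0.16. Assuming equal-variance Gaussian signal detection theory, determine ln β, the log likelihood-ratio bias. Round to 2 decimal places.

Φ⁻¹(H) = Φ⁻¹(0.70) = 0.524
Φ⁻¹(FA) = Φ⁻¹(0.16) = -0.994
ln β = −½·[z(H)² − z(FA)²] = −0.5 × (0.275 − 0.988) = 0.3565

ln β = 0.36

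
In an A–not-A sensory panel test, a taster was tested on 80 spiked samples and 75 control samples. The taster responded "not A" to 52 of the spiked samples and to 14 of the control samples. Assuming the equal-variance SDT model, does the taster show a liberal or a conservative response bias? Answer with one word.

z(H) = 0.385, z(FA) = -0.890
c = −½·(z(H) + z(FA)) = 0.2525
c > 0 → conservative criterion (biased toward responding “no”).

conservative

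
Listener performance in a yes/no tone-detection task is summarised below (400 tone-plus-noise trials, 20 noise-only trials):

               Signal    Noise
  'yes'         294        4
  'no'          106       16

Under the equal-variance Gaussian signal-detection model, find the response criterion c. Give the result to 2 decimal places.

c = 0.11

H = 294/400 = 0.7350
FA = 4/20 = 0.2000
z(0.7350) = 0.628, z(0.2000) = -0.842
c = −½·[z(H) + z(FA)] = −0.5 × (0.628 + (-0.842)) = 0.107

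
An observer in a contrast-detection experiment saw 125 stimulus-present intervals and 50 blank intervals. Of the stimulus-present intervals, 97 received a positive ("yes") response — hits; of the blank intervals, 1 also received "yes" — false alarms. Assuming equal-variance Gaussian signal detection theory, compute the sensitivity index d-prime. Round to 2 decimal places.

d-prime = 2.81

H = 97/125 = 0.7760
FA = 1/50 = 0.0200
z(H) = z(0.7760) = 0.759
z(FA) = z(0.0200) = -2.054
d' = z(H) − z(FA) = 0.759 − (-2.054) = 2.813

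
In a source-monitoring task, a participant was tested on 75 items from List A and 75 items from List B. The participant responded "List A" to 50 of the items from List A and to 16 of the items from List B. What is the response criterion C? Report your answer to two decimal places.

C = 0.18

H = 50/75 = 0.6667
FA = 16/75 = 0.2133
z(0.6667) = 0.431, z(0.2133) = -0.795
c = −½·[z(H) + z(FA)] = −0.5 × (0.431 + (-0.795)) = 0.182
c > 0: the participant has a conservative response bias.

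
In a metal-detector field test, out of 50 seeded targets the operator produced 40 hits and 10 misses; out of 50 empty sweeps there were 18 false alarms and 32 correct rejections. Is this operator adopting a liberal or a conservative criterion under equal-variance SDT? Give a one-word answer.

liberal

z(H) = 0.842, z(FA) = -0.358
c = −½·(z(H) + z(FA)) = -0.242
c < 0 → liberal criterion (biased toward responding “yes”).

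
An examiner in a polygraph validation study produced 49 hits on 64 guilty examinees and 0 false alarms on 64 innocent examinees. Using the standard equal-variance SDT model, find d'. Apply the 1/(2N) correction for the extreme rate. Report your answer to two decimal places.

The false-alarm rate is 0/64 = 0, so apply the 1/(2N) correction: FA → 1/(2·64) = 0.00781.
z(H) = z(0.76562) = 0.724
z(FA) = z(0.00781) = -2.418
d' = 0.724 − (-2.418) = 3.142

d' = 3.14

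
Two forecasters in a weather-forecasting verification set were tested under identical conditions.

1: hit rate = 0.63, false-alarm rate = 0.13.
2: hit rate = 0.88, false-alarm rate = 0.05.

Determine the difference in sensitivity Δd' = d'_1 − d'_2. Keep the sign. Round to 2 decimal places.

Δd' = -1.36

1: z(0.63) = 0.332, z(0.13) = -1.126, d' = 1.458
2: z(0.88) = 1.175, z(0.05) = -1.645, d' = 2.820
Δd' = d'_1 − d'_2 = 1.458 − 2.820 = -1.362
2 has the higher sensitivity.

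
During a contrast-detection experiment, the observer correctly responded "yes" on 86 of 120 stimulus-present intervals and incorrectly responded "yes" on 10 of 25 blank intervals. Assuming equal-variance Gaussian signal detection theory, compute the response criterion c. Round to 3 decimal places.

c = -0.160

H = 86/120 = 0.7167
FA = 10/25 = 0.4000
z(H) = z(0.7167) = 0.5731
z(FA) = z(0.4000) = -0.2533
c = −½·[z(H) + z(FA)] = −0.5 × (0.5731 + (-0.2533)) = -0.1599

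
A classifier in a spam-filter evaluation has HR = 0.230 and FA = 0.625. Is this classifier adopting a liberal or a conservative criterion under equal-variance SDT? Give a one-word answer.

conservative

z(H) = -0.739, z(FA) = 0.319
c = −½·(z(H) + z(FA)) = 0.210
c > 0 → conservative criterion (biased toward responding “no”).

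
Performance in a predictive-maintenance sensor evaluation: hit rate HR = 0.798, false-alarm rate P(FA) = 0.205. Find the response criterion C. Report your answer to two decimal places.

C = -0.01

z(0.798) = 0.8345, z(0.205) = -0.8239
c = −½·[z(H) + z(FA)] = −0.5 × (0.8345 + (-0.8239)) = -0.0053
c < 0: the model has a liberal response bias.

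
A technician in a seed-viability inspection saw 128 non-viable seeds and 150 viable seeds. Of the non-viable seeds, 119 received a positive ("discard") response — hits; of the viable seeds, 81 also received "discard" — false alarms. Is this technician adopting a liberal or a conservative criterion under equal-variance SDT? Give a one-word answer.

liberal

z(H) = 1.473, z(FA) = 0.100
c = −½·(z(H) + z(FA)) = -0.7865
c < 0 → liberal criterion (biased toward responding “yes”).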